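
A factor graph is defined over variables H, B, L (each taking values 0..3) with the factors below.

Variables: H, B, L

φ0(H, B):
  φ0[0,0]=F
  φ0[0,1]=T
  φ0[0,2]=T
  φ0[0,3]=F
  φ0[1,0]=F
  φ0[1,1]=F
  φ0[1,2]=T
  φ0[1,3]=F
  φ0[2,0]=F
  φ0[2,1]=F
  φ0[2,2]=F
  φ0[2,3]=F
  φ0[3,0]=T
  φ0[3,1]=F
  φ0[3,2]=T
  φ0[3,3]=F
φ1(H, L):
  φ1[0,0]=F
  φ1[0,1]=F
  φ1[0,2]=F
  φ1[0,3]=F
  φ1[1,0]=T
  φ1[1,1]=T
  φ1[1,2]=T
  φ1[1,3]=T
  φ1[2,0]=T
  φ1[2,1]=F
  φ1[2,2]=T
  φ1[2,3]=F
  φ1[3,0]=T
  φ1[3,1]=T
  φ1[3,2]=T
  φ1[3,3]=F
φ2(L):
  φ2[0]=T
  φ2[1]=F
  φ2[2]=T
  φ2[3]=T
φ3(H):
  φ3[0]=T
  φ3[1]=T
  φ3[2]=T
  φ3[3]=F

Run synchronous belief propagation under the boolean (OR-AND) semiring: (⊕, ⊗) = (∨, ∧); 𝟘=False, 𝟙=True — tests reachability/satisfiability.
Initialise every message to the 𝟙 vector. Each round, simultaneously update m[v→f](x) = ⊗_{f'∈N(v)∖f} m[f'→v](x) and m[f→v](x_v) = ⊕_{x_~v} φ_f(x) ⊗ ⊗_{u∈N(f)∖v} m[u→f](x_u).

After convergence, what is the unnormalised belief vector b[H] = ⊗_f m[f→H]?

init: all messages = 𝟙 over 4 values
r1 m[φ0→H] = [T, T, F, T]
r1 m[φ0→B] = [T, T, T, F]
r1 m[φ1→H] = [F, T, T, T]
r1 m[φ1→L] = [T, T, T, T]
r1 m[φ2→L] = [T, F, T, T]
r1 m[φ3→H] = [T, T, T, F]
r1 m[H→φ0] = [T, T, T, T]
r1 m[H→φ1] = [T, T, T, T]
r1 m[H→φ3] = [T, T, T, T]
r1 m[B→φ0] = [T, T, T, T]
r1 m[L→φ1] = [T, T, T, T]
r1 m[L→φ2] = [T, T, T, T]
r2 m[φ0→H] = [T, T, F, T]
r2 m[φ0→B] = [T, T, T, F]
r2 m[φ1→H] = [F, T, T, T]
r2 m[φ1→L] = [T, T, T, T]
r2 m[φ2→L] = [T, F, T, T]
r2 m[φ3→H] = [T, T, T, F]
r2 m[H→φ0] = [F, T, T, F]
r2 m[H→φ1] = [T, T, F, F]
r2 m[H→φ3] = [F, T, F, T]
r2 m[B→φ0] = [T, T, T, T]
r2 m[L→φ1] = [T, F, T, T]
r2 m[L→φ2] = [T, T, T, T]
r3 m[φ0→H] = [T, T, F, T]
r3 m[φ0→B] = [F, F, T, F]
r3 m[φ1→H] = [F, T, T, T]
r3 m[φ1→L] = [T, T, T, T]
r3 m[φ2→L] = [T, F, T, T]
r3 m[φ3→H] = [T, T, T, F]
r3 m[H→φ0] = [F, T, T, F]
r3 m[H→φ1] = [T, T, F, F]
r3 m[H→φ3] = [F, T, F, T]
r3 m[B→φ0] = [T, T, T, T]
r3 m[L→φ1] = [T, F, T, T]
r3 m[L→φ2] = [T, T, T, T]
r4 m[φ0→H] = [T, T, F, T]
r4 m[φ0→B] = [F, F, T, F]
r4 m[φ1→H] = [F, T, T, T]
r4 m[φ1→L] = [T, T, T, T]
r4 m[φ2→L] = [T, F, T, T]
r4 m[φ3→H] = [T, T, T, F]
r4 m[H→φ0] = [F, T, T, F]
r4 m[H→φ1] = [T, T, F, F]
r4 m[H→φ3] = [F, T, F, T]
r4 m[B→φ0] = [T, T, T, T]
r4 m[L→φ1] = [T, F, T, T]
r4 m[L→φ2] = [T, T, T, T]
fixed point reached at round 4
b[H] = ⊗ incoming = [F, T, F, F]

b[H] = [F, T, F, F]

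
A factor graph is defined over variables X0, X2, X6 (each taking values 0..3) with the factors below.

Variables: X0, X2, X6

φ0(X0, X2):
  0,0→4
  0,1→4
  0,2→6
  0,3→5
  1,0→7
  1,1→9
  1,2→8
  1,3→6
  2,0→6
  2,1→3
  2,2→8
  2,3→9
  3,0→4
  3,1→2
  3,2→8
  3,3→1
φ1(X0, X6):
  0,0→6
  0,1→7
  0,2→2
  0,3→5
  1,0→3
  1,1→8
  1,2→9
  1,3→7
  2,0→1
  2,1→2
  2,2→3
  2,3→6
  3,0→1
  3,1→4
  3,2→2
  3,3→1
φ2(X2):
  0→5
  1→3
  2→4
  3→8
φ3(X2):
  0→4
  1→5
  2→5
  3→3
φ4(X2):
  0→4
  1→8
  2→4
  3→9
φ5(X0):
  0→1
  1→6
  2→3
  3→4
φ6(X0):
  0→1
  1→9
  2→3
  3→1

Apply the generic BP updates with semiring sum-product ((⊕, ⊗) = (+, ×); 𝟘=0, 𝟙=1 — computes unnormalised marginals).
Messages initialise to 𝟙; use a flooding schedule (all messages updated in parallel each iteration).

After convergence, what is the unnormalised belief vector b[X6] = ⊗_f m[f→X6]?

init: all messages = 𝟙 over 4 values
r1 m[φ0→X0] = [19, 30, 26, 15]
r1 m[φ0→X2] = [21, 18, 30, 21]
r1 m[φ1→X0] = [20, 27, 12, 8]
r1 m[φ1→X6] = [11, 21, 16, 19]
r1 m[φ2→X2] = [5, 3, 4, 8]
r1 m[φ3→X2] = [4, 5, 5, 3]
r1 m[φ4→X2] = [4, 8, 4, 9]
r1 m[φ5→X0] = [1, 6, 3, 4]
r1 m[φ6→X0] = [1, 9, 3, 1]
r1 m[X0→φ0] = [1, 1, 1, 1]
r1 m[X0→φ1] = [1, 1, 1, 1]
r1 m[X0→φ5] = [1, 1, 1, 1]
r1 m[X0→φ6] = [1, 1, 1, 1]
r1 m[X2→φ0] = [1, 1, 1, 1]
r1 m[X2→φ2] = [1, 1, 1, 1]
r1 m[X2→φ3] = [1, 1, 1, 1]
r1 m[X2→φ4] = [1, 1, 1, 1]
r1 m[X6→φ1] = [1, 1, 1, 1]
r2 m[φ0→X0] = [19, 30, 26, 15]
r2 m[φ0→X2] = [21, 18, 30, 21]
r2 m[φ1→X0] = [20, 27, 12, 8]
r2 m[φ1→X6] = [11, 21, 16, 19]
r2 m[φ2→X2] = [5, 3, 4, 8]
r2 m[φ3→X2] = [4, 5, 5, 3]
r2 m[φ4→X2] = [4, 8, 4, 9]
r2 m[φ5→X0] = [1, 6, 3, 4]
r2 m[φ6→X0] = [1, 9, 3, 1]
r2 m[X0→φ0] = [20, 1458, 108, 32]
r2 m[X0→φ1] = [19, 1620, 234, 60]
r2 m[X0→φ5] = [380, 7290, 936, 120]
r2 m[X0→φ6] = [380, 4860, 936, 480]
r2 m[X2→φ0] = [80, 120, 80, 216]
r2 m[X2→φ2] = [336, 720, 600, 567]
r2 m[X2→φ3] = [420, 432, 480, 1512]
r2 m[X2→φ4] = [420, 270, 600, 504]
r2 m[X6→φ1] = [1, 1, 1, 1]
r3 m[φ0→X0] = [2360, 3576, 3424, 1416]
r3 m[φ0→X2] = [11062, 13590, 12904, 9852]
r3 m[φ1→X0] = [20, 27, 12, 8]
r3 m[φ1→X6] = [5268, 13801, 15440, 12899]
r3 m[φ2→X2] = [5, 3, 4, 8]
r3 m[φ3→X2] = [4, 5, 5, 3]
r3 m[φ4→X2] = [4, 8, 4, 9]
r3 m[φ5→X0] = [1, 6, 3, 4]
r3 m[φ6→X0] = [1, 9, 3, 1]
r3 m[X0→φ0] = [20, 1458, 108, 32]
r3 m[X0→φ1] = [19, 1620, 234, 60]
r3 m[X0→φ5] = [380, 7290, 936, 120]
r3 m[X0→φ6] = [380, 4860, 936, 480]
r3 m[X2→φ0] = [80, 120, 80, 216]
r3 m[X2→φ2] = [336, 720, 600, 567]
r3 m[X2→φ3] = [420, 432, 480, 1512]
r3 m[X2→φ4] = [420, 270, 600, 504]
r3 m[X6→φ1] = [1, 1, 1, 1]
r4 m[φ0→X0] = [2360, 3576, 3424, 1416]
r4 m[φ0→X2] = [11062, 13590, 12904, 9852]
r4 m[φ1→X0] = [20, 27, 12, 8]
r4 m[φ1→X6] = [5268, 13801, 15440, 12899]
r4 m[φ2→X2] = [5, 3, 4, 8]
r4 m[φ3→X2] = [4, 5, 5, 3]
r4 m[φ4→X2] = [4, 8, 4, 9]
r4 m[φ5→X0] = [1, 6, 3, 4]
r4 m[φ6→X0] = [1, 9, 3, 1]
r4 m[X0→φ0] = [20, 1458, 108, 32]
r4 m[X0→φ1] = [2360, 193104, 30816, 5664]
r4 m[X0→φ5] = [47200, 868968, 123264, 11328]
r4 m[X0→φ6] = [47200, 579312, 123264, 45312]
r4 m[X2→φ0] = [80, 120, 80, 216]
r4 m[X2→φ2] = [176992, 543600, 258080, 266004]
r4 m[X2→φ3] = [221240, 326160, 206464, 709344]
r4 m[X2→φ4] = [221240, 203850, 258080, 236448]
r4 m[X6→φ1] = [1, 1, 1, 1]
r5 m[φ0→X0] = [2360, 3576, 3424, 1416]
r5 m[φ0→X2] = [11062, 13590, 12904, 9852]
r5 m[φ1→X0] = [20, 27, 12, 8]
r5 m[φ1→X6] = [629952, 1645640, 1846432, 1554088]
r5 m[φ2→X2] = [5, 3, 4, 8]
r5 m[φ3→X2] = [4, 5, 5, 3]
r5 m[φ4→X2] = [4, 8, 4, 9]
r5 m[φ5→X0] = [1, 6, 3, 4]
r5 m[φ6→X0] = [1, 9, 3, 1]
r5 m[X0→φ0] = [20, 1458, 108, 32]
r5 m[X0→φ1] = [2360, 193104, 30816, 5664]
r5 m[X0→φ5] = [47200, 868968, 123264, 11328]
r5 m[X0→φ6] = [47200, 579312, 123264, 45312]
r5 m[X2→φ0] = [80, 120, 80, 216]
r5 m[X2→φ2] = [176992, 543600, 258080, 266004]
r5 m[X2→φ3] = [221240, 326160, 206464, 709344]
r5 m[X2→φ4] = [221240, 203850, 258080, 236448]
r5 m[X6→φ1] = [1, 1, 1, 1]
r6 m[φ0→X0] = [2360, 3576, 3424, 1416]
r6 m[φ0→X2] = [11062, 13590, 12904, 9852]
r6 m[φ1→X0] = [20, 27, 12, 8]
r6 m[φ1→X6] = [629952, 1645640, 1846432, 1554088]
r6 m[φ2→X2] = [5, 3, 4, 8]
r6 m[φ3→X2] = [4, 5, 5, 3]
r6 m[φ4→X2] = [4, 8, 4, 9]
r6 m[φ5→X0] = [1, 6, 3, 4]
r6 m[φ6→X0] = [1, 9, 3, 1]
r6 m[X0→φ0] = [20, 1458, 108, 32]
r6 m[X0→φ1] = [2360, 193104, 30816, 5664]
r6 m[X0→φ5] = [47200, 868968, 123264, 11328]
r6 m[X0→φ6] = [47200, 579312, 123264, 45312]
r6 m[X2→φ0] = [80, 120, 80, 216]
r6 m[X2→φ2] = [176992, 543600, 258080, 266004]
r6 m[X2→φ3] = [221240, 326160, 206464, 709344]
r6 m[X2→φ4] = [221240, 203850, 258080, 236448]
r6 m[X6→φ1] = [1, 1, 1, 1]
fixed point reached at round 6
b[X6] = ⊗ incoming = [629952, 1645640, 1846432, 1554088]

b[X6] = [629952, 1645640, 1846432, 1554088]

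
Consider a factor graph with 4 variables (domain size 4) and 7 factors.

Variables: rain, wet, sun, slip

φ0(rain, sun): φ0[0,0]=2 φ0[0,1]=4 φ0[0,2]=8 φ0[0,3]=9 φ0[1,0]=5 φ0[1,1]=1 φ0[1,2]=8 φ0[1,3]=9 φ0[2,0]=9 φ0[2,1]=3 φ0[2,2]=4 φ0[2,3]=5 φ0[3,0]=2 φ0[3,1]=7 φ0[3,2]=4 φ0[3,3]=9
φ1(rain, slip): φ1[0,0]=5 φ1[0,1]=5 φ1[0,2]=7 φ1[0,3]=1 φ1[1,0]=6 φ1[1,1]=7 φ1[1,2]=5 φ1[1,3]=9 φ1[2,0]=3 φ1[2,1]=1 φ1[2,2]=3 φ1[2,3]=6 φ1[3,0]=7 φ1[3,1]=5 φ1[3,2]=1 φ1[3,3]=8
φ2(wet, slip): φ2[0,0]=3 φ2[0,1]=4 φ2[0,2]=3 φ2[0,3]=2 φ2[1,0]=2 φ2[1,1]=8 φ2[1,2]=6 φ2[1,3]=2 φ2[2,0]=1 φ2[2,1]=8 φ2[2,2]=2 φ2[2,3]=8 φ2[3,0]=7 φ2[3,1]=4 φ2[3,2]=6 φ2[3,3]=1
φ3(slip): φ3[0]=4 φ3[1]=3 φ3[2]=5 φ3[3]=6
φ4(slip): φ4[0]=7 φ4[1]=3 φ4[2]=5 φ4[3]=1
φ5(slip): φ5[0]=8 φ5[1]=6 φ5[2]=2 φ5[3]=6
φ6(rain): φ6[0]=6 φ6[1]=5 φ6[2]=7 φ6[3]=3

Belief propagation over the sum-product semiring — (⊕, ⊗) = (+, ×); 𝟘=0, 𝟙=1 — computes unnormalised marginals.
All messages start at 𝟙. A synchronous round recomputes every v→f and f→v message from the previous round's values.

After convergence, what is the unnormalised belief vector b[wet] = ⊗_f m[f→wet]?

b[wet] = [2453304, 2675064, 2312000, 4713084]

init: all messages = 𝟙 over 4 values
r1 m[φ0→rain] = [23, 23, 21, 22]
r1 m[φ0→sun] = [18, 15, 24, 32]
r1 m[φ1→rain] = [18, 27, 13, 21]
r1 m[φ1→slip] = [21, 18, 16, 24]
r1 m[φ2→wet] = [12, 18, 19, 18]
r1 m[φ2→slip] = [13, 24, 17, 13]
r1 m[φ3→slip] = [4, 3, 5, 6]
r1 m[φ4→slip] = [7, 3, 5, 1]
r1 m[φ5→slip] = [8, 6, 2, 6]
r1 m[φ6→rain] = [6, 5, 7, 3]
r1 m[rain→φ0] = [1, 1, 1, 1]
r1 m[rain→φ1] = [1, 1, 1, 1]
r1 m[rain→φ6] = [1, 1, 1, 1]
r1 m[wet→φ2] = [1, 1, 1, 1]
r1 m[sun→φ0] = [1, 1, 1, 1]
r1 m[slip→φ1] = [1, 1, 1, 1]
r1 m[slip→φ2] = [1, 1, 1, 1]
r1 m[slip→φ3] = [1, 1, 1, 1]
r1 m[slip→φ4] = [1, 1, 1, 1]
r1 m[slip→φ5] = [1, 1, 1, 1]
r2 m[φ0→rain] = [23, 23, 21, 22]
r2 m[φ0→sun] = [18, 15, 24, 32]
r2 m[φ1→rain] = [18, 27, 13, 21]
r2 m[φ1→slip] = [21, 18, 16, 24]
r2 m[φ2→wet] = [12, 18, 19, 18]
r2 m[φ2→slip] = [13, 24, 17, 13]
r2 m[φ3→slip] = [4, 3, 5, 6]
r2 m[φ4→slip] = [7, 3, 5, 1]
r2 m[φ5→slip] = [8, 6, 2, 6]
r2 m[φ6→rain] = [6, 5, 7, 3]
r2 m[rain→φ0] = [108, 135, 91, 63]
r2 m[rain→φ1] = [138, 115, 147, 66]
r2 m[rain→φ6] = [414, 621, 273, 462]
r2 m[wet→φ2] = [1, 1, 1, 1]
r2 m[sun→φ0] = [1, 1, 1, 1]
r2 m[slip→φ1] = [2912, 1296, 850, 468]
r2 m[slip→φ2] = [4704, 972, 800, 864]
r2 m[slip→φ3] = [15288, 7776, 2720, 1872]
r2 m[slip→φ4] = [8736, 7776, 2720, 11232]
r2 m[slip→φ5] = [7644, 3888, 6800, 1872]
r3 m[φ0→rain] = [23, 23, 21, 22]
r3 m[φ0→sun] = [1836, 1281, 2560, 3209]
r3 m[φ1→rain] = [27458, 35006, 15390, 31458]
r3 m[φ1→slip] = [2283, 1972, 2048, 2583]
r3 m[φ2→wet] = [22128, 23712, 20992, 42480]
r3 m[φ2→slip] = [13, 24, 17, 13]
r3 m[φ3→slip] = [4, 3, 5, 6]
r3 m[φ4→slip] = [7, 3, 5, 1]
r3 m[φ5→slip] = [8, 6, 2, 6]
r3 m[φ6→rain] = [6, 5, 7, 3]
r3 m[rain→φ0] = [108, 135, 91, 63]
r3 m[rain→φ1] = [138, 115, 147, 66]
r3 m[rain→φ6] = [414, 621, 273, 462]
r3 m[wet→φ2] = [1, 1, 1, 1]
r3 m[sun→φ0] = [1, 1, 1, 1]
r3 m[slip→φ1] = [2912, 1296, 850, 468]
r3 m[slip→φ2] = [4704, 972, 800, 864]
r3 m[slip→φ3] = [15288, 7776, 2720, 1872]
r3 m[slip→φ4] = [8736, 7776, 2720, 11232]
r3 m[slip→φ5] = [7644, 3888, 6800, 1872]
r4 m[φ0→rain] = [23, 23, 21, 22]
r4 m[φ0→sun] = [1836, 1281, 2560, 3209]
r4 m[φ1→rain] = [27458, 35006, 15390, 31458]
r4 m[φ1→slip] = [2283, 1972, 2048, 2583]
r4 m[φ2→wet] = [22128, 23712, 20992, 42480]
r4 m[φ2→slip] = [13, 24, 17, 13]
r4 m[φ3→slip] = [4, 3, 5, 6]
r4 m[φ4→slip] = [7, 3, 5, 1]
r4 m[φ5→slip] = [8, 6, 2, 6]
r4 m[φ6→rain] = [6, 5, 7, 3]
r4 m[rain→φ0] = [164748, 175030, 107730, 94374]
r4 m[rain→φ1] = [138, 115, 147, 66]
r4 m[rain→φ6] = [631534, 805138, 323190, 692076]
r4 m[wet→φ2] = [1, 1, 1, 1]
r4 m[sun→φ0] = [1, 1, 1, 1]
r4 m[slip→φ1] = [2912, 1296, 850, 468]
r4 m[slip→φ2] = [511392, 106488, 102400, 92988]
r4 m[slip→φ3] = [1662024, 851904, 348160, 201474]
r4 m[slip→φ4] = [949728, 851904, 348160, 1208844]
r4 m[slip→φ5] = [831012, 425952, 870400, 201474]
r5 m[φ0→rain] = [23, 23, 21, 22]
r5 m[φ0→sun] = [2362964, 1817830, 3526640, 4446018]
r5 m[φ1→rain] = [27458, 35006, 15390, 31458]
r5 m[φ1→slip] = [2283, 1972, 2048, 2583]
r5 m[φ2→wet] = [2453304, 2675064, 2312000, 4713084]
r5 m[φ2→slip] = [13, 24, 17, 13]
r5 m[φ3→slip] = [4, 3, 5, 6]
r5 m[φ4→slip] = [7, 3, 5, 1]
r5 m[φ5→slip] = [8, 6, 2, 6]
r5 m[φ6→rain] = [6, 5, 7, 3]
r5 m[rain→φ0] = [164748, 175030, 107730, 94374]
r5 m[rain→φ1] = [138, 115, 147, 66]
r5 m[rain→φ6] = [631534, 805138, 323190, 692076]
r5 m[wet→φ2] = [1, 1, 1, 1]
r5 m[sun→φ0] = [1, 1, 1, 1]
r5 m[slip→φ1] = [2912, 1296, 850, 468]
r5 m[slip→φ2] = [511392, 106488, 102400, 92988]
r5 m[slip→φ3] = [1662024, 851904, 348160, 201474]
r5 m[slip→φ4] = [949728, 851904, 348160, 1208844]
r5 m[slip→φ5] = [831012, 425952, 870400, 201474]
r6 m[φ0→rain] = [23, 23, 21, 22]
r6 m[φ0→sun] = [2362964, 1817830, 3526640, 4446018]
r6 m[φ1→rain] = [27458, 35006, 15390, 31458]
r6 m[φ1→slip] = [2283, 1972, 2048, 2583]
r6 m[φ2→wet] = [2453304, 2675064, 2312000, 4713084]
r6 m[φ2→slip] = [13, 24, 17, 13]
r6 m[φ3→slip] = [4, 3, 5, 6]
r6 m[φ4→slip] = [7, 3, 5, 1]
r6 m[φ5→slip] = [8, 6, 2, 6]
r6 m[φ6→rain] = [6, 5, 7, 3]
r6 m[rain→φ0] = [164748, 175030, 107730, 94374]
r6 m[rain→φ1] = [138, 115, 147, 66]
r6 m[rain→φ6] = [631534, 805138, 323190, 692076]
r6 m[wet→φ2] = [1, 1, 1, 1]
r6 m[sun→φ0] = [1, 1, 1, 1]
r6 m[slip→φ1] = [2912, 1296, 850, 468]
r6 m[slip→φ2] = [511392, 106488, 102400, 92988]
r6 m[slip→φ3] = [1662024, 851904, 348160, 201474]
r6 m[slip→φ4] = [949728, 851904, 348160, 1208844]
r6 m[slip→φ5] = [831012, 425952, 870400, 201474]
fixed point reached at round 6
b[wet] = ⊗ incoming = [2453304, 2675064, 2312000, 4713084]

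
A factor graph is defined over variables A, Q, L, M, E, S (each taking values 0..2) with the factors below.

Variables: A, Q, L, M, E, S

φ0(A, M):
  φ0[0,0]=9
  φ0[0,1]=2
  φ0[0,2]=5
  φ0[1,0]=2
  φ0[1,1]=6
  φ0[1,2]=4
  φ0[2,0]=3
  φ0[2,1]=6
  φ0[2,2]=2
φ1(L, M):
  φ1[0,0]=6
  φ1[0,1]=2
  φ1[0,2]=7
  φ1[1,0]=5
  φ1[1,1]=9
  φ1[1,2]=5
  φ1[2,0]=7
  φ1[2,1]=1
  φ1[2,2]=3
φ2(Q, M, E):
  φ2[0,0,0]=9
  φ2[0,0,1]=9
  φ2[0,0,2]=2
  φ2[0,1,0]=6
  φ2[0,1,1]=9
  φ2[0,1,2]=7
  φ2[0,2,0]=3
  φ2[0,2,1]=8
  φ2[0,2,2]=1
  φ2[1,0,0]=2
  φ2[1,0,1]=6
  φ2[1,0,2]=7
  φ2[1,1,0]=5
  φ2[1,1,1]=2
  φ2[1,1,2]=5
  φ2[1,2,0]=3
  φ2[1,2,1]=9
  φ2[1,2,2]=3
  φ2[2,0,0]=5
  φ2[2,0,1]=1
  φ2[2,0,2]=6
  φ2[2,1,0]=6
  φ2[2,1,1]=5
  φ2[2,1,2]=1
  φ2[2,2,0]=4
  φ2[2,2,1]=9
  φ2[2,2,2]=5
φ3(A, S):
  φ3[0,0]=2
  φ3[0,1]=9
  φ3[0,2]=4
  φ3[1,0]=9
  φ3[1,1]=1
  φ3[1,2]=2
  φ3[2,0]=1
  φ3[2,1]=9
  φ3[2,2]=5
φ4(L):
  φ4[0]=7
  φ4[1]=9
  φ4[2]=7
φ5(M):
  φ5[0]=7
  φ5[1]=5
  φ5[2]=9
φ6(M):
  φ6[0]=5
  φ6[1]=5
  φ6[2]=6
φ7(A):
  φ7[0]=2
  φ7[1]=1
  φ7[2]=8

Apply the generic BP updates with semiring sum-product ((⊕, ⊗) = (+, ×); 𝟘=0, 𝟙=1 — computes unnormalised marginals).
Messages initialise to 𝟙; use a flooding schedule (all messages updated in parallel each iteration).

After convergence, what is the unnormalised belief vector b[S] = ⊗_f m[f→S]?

init: all messages = 𝟙 over 3 values
r1 m[φ0→A] = [16, 12, 11]
r1 m[φ0→M] = [14, 14, 11]
r1 m[φ1→L] = [15, 19, 11]
r1 m[φ1→M] = [18, 12, 15]
r1 m[φ2→Q] = [54, 42, 42]
r1 m[φ2→M] = [47, 46, 45]
r1 m[φ2→E] = [43, 58, 37]
r1 m[φ3→A] = [15, 12, 15]
r1 m[φ3→S] = [12, 19, 11]
r1 m[φ4→L] = [7, 9, 7]
r1 m[φ5→M] = [7, 5, 9]
r1 m[φ6→M] = [5, 5, 6]
r1 m[φ7→A] = [2, 1, 8]
r1 m[A→φ0] = [1, 1, 1]
r1 m[A→φ3] = [1, 1, 1]
r1 m[A→φ7] = [1, 1, 1]
r1 m[Q→φ2] = [1, 1, 1]
r1 m[L→φ1] = [1, 1, 1]
r1 m[L→φ4] = [1, 1, 1]
r1 m[M→φ0] = [1, 1, 1]
r1 m[M→φ1] = [1, 1, 1]
r1 m[M→φ2] = [1, 1, 1]
r1 m[M→φ5] = [1, 1, 1]
r1 m[M→φ6] = [1, 1, 1]
r1 m[E→φ2] = [1, 1, 1]
r1 m[S→φ3] = [1, 1, 1]
r2 m[φ0→A] = [16, 12, 11]
r2 m[φ0→M] = [14, 14, 11]
r2 m[φ1→L] = [15, 19, 11]
r2 m[φ1→M] = [18, 12, 15]
r2 m[φ2→Q] = [54, 42, 42]
r2 m[φ2→M] = [47, 46, 45]
r2 m[φ2→E] = [43, 58, 37]
r2 m[φ3→A] = [15, 12, 15]
r2 m[φ3→S] = [12, 19, 11]
r2 m[φ4→L] = [7, 9, 7]
r2 m[φ5→M] = [7, 5, 9]
r2 m[φ6→M] = [5, 5, 6]
r2 m[φ7→A] = [2, 1, 8]
r2 m[A→φ0] = [30, 12, 120]
r2 m[A→φ3] = [32, 12, 88]
r2 m[A→φ7] = [240, 144, 165]
r2 m[Q→φ2] = [1, 1, 1]
r2 m[L→φ1] = [7, 9, 7]
r2 m[L→φ4] = [15, 19, 11]
r2 m[M→φ0] = [29610, 13800, 36450]
r2 m[M→φ1] = [23030, 16100, 26730]
r2 m[M→φ2] = [8820, 4200, 8910]
r2 m[M→φ5] = [59220, 38640, 44550]
r2 m[M→φ6] = [82908, 38640, 66825]
r2 m[E→φ2] = [1, 1, 1]
r2 m[S→φ3] = [1, 1, 1]
r3 m[φ0→A] = [476340, 287820, 244530]
r3 m[φ0→M] = [654, 852, 438]
r3 m[φ1→L] = [357490, 393700, 257500]
r3 m[φ1→M] = [136, 102, 115]
r3 m[φ2→Q] = [375720, 316350, 316620]
r3 m[φ2→M] = [47, 46, 45]
r3 m[φ2→E] = [301620, 439980, 267090]
r3 m[φ3→A] = [15, 12, 15]
r3 m[φ3→S] = [260, 1092, 592]
r3 m[φ4→L] = [7, 9, 7]
r3 m[φ5→M] = [7, 5, 9]
r3 m[φ6→M] = [5, 5, 6]
r3 m[φ7→A] = [2, 1, 8]
r3 m[A→φ0] = [30, 12, 120]
r3 m[A→φ3] = [32, 12, 88]
r3 m[A→φ7] = [240, 144, 165]
r3 m[Q→φ2] = [1, 1, 1]
r3 m[L→φ1] = [7, 9, 7]
r3 m[L→φ4] = [15, 19, 11]
r3 m[M→φ0] = [29610, 13800, 36450]
r3 m[M→φ1] = [23030, 16100, 26730]
r3 m[M→φ2] = [8820, 4200, 8910]
r3 m[M→φ5] = [59220, 38640, 44550]
r3 m[M→φ6] = [82908, 38640, 66825]
r3 m[E→φ2] = [1, 1, 1]
r3 m[S→φ3] = [1, 1, 1]
r4 m[φ0→A] = [476340, 287820, 244530]
r4 m[φ0→M] = [654, 852, 438]
r4 m[φ1→L] = [357490, 393700, 257500]
r4 m[φ1→M] = [136, 102, 115]
r4 m[φ2→Q] = [375720, 316350, 316620]
r4 m[φ2→M] = [47, 46, 45]
r4 m[φ2→E] = [301620, 439980, 267090]
r4 m[φ3→A] = [15, 12, 15]
r4 m[φ3→S] = [260, 1092, 592]
r4 m[φ4→L] = [7, 9, 7]
r4 m[φ5→M] = [7, 5, 9]
r4 m[φ6→M] = [5, 5, 6]
r4 m[φ7→A] = [2, 1, 8]
r4 m[A→φ0] = [30, 12, 120]
r4 m[A→φ3] = [952680, 287820, 1956240]
r4 m[A→φ7] = [7145100, 3453840, 3667950]
r4 m[Q→φ2] = [1, 1, 1]
r4 m[L→φ1] = [7, 9, 7]
r4 m[L→φ4] = [357490, 393700, 257500]
r4 m[M→φ0] = [223720, 117300, 279450]
r4 m[M→φ1] = [1075830, 979800, 1064340]
r4 m[M→φ2] = [3113040, 2172600, 2719980]
r4 m[M→φ5] = [20901840, 19987920, 13599900]
r4 m[M→φ6] = [29262576, 19987920, 20399850]
r4 m[E→φ2] = [1, 1, 1]
r4 m[S→φ3] = [1, 1, 1]
r5 m[φ0→A] = [3645330, 2269040, 1933860]
r5 m[φ0→M] = [654, 852, 438]
r5 m[φ1→L] = [15864960, 19519050, 11703630]
r5 m[φ1→M] = [136, 102, 115]
r5 m[φ2→Q] = [142697760, 113566500, 112387320]
r5 m[φ2→M] = [47, 46, 45]
r5 m[φ2→E] = [113942640, 155289720, 99419220]
r5 m[φ3→A] = [15, 12, 15]
r5 m[φ3→S] = [6451980, 26468100, 14167560]
r5 m[φ4→L] = [7, 9, 7]
r5 m[φ5→M] = [7, 5, 9]
r5 m[φ6→M] = [5, 5, 6]
r5 m[φ7→A] = [2, 1, 8]
r5 m[A→φ0] = [30, 12, 120]
r5 m[A→φ3] = [952680, 287820, 1956240]
r5 m[A→φ7] = [7145100, 3453840, 3667950]
r5 m[Q→φ2] = [1, 1, 1]
r5 m[L→φ1] = [7, 9, 7]
r5 m[L→φ4] = [357490, 393700, 257500]
r5 m[M→φ0] = [223720, 117300, 279450]
r5 m[M→φ1] = [1075830, 979800, 1064340]
r5 m[M→φ2] = [3113040, 2172600, 2719980]
r5 m[M→φ5] = [20901840, 19987920, 13599900]
r5 m[M→φ6] = [29262576, 19987920, 20399850]
r5 m[E→φ2] = [1, 1, 1]
r5 m[S→φ3] = [1, 1, 1]
r6 m[φ0→A] = [3645330, 2269040, 1933860]
r6 m[φ0→M] = [654, 852, 438]
r6 m[φ1→L] = [15864960, 19519050, 11703630]
r6 m[φ1→M] = [136, 102, 115]
r6 m[φ2→Q] = [142697760, 113566500, 112387320]
r6 m[φ2→M] = [47, 46, 45]
r6 m[φ2→E] = [113942640, 155289720, 99419220]
r6 m[φ3→A] = [15, 12, 15]
r6 m[φ3→S] = [6451980, 26468100, 14167560]
r6 m[φ4→L] = [7, 9, 7]
r6 m[φ5→M] = [7, 5, 9]
r6 m[φ6→M] = [5, 5, 6]
r6 m[φ7→A] = [2, 1, 8]
r6 m[A→φ0] = [30, 12, 120]
r6 m[A→φ3] = [7290660, 2269040, 15470880]
r6 m[A→φ7] = [54679950, 27228480, 29007900]
r6 m[Q→φ2] = [1, 1, 1]
r6 m[L→φ1] = [7, 9, 7]
r6 m[L→φ4] = [15864960, 19519050, 11703630]
r6 m[M→φ0] = [223720, 117300, 279450]
r6 m[M→φ1] = [1075830, 979800, 1064340]
r6 m[M→φ2] = [3113040, 2172600, 2719980]
r6 m[M→φ5] = [20901840, 19987920, 13599900]
r6 m[M→φ6] = [29262576, 19987920, 20399850]
r6 m[E→φ2] = [1, 1, 1]
r6 m[S→φ3] = [1, 1, 1]
r7 m[φ0→A] = [3645330, 2269040, 1933860]
r7 m[φ0→M] = [654, 852, 438]
r7 m[φ1→L] = [15864960, 19519050, 11703630]
r7 m[φ1→M] = [136, 102, 115]
r7 m[φ2→Q] = [142697760, 113566500, 112387320]
r7 m[φ2→M] = [47, 46, 45]
r7 m[φ2→E] = [113942640, 155289720, 99419220]
r7 m[φ3→A] = [15, 12, 15]
r7 m[φ3→S] = [50473560, 207122900, 111055120]
r7 m[φ4→L] = [7, 9, 7]
r7 m[φ5→M] = [7, 5, 9]
r7 m[φ6→M] = [5, 5, 6]
r7 m[φ7→A] = [2, 1, 8]
r7 m[A→φ0] = [30, 12, 120]
r7 m[A→φ3] = [7290660, 2269040, 15470880]
r7 m[A→φ7] = [54679950, 27228480, 29007900]
r7 m[Q→φ2] = [1, 1, 1]
r7 m[L→φ1] = [7, 9, 7]
r7 m[L→φ4] = [15864960, 19519050, 11703630]
r7 m[M→φ0] = [223720, 117300, 279450]
r7 m[M→φ1] = [1075830, 979800, 1064340]
r7 m[M→φ2] = [3113040, 2172600, 2719980]
r7 m[M→φ5] = [20901840, 19987920, 13599900]
r7 m[M→φ6] = [29262576, 19987920, 20399850]
r7 m[E→φ2] = [1, 1, 1]
r7 m[S→φ3] = [1, 1, 1]
r8 m[φ0→A] = [3645330, 2269040, 1933860]
r8 m[φ0→M] = [654, 852, 438]
r8 m[φ1→L] = [15864960, 19519050, 11703630]
r8 m[φ1→M] = [136, 102, 115]
r8 m[φ2→Q] = [142697760, 113566500, 112387320]
r8 m[φ2→M] = [47, 46, 45]
r8 m[φ2→E] = [113942640, 155289720, 99419220]
r8 m[φ3→A] = [15, 12, 15]
r8 m[φ3→S] = [50473560, 207122900, 111055120]
r8 m[φ4→L] = [7, 9, 7]
r8 m[φ5→M] = [7, 5, 9]
r8 m[φ6→M] = [5, 5, 6]
r8 m[φ7→A] = [2, 1, 8]
r8 m[A→φ0] = [30, 12, 120]
r8 m[A→φ3] = [7290660, 2269040, 15470880]
r8 m[A→φ7] = [54679950, 27228480, 29007900]
r8 m[Q→φ2] = [1, 1, 1]
r8 m[L→φ1] = [7, 9, 7]
r8 m[L→φ4] = [15864960, 19519050, 11703630]
r8 m[M→φ0] = [223720, 117300, 279450]
r8 m[M→φ1] = [1075830, 979800, 1064340]
r8 m[M→φ2] = [3113040, 2172600, 2719980]
r8 m[M→φ5] = [20901840, 19987920, 13599900]
r8 m[M→φ6] = [29262576, 19987920, 20399850]
r8 m[E→φ2] = [1, 1, 1]
r8 m[S→φ3] = [1, 1, 1]
fixed point reached at round 8
b[S] = ⊗ incoming = [50473560, 207122900, 111055120]

b[S] = [50473560, 207122900, 111055120]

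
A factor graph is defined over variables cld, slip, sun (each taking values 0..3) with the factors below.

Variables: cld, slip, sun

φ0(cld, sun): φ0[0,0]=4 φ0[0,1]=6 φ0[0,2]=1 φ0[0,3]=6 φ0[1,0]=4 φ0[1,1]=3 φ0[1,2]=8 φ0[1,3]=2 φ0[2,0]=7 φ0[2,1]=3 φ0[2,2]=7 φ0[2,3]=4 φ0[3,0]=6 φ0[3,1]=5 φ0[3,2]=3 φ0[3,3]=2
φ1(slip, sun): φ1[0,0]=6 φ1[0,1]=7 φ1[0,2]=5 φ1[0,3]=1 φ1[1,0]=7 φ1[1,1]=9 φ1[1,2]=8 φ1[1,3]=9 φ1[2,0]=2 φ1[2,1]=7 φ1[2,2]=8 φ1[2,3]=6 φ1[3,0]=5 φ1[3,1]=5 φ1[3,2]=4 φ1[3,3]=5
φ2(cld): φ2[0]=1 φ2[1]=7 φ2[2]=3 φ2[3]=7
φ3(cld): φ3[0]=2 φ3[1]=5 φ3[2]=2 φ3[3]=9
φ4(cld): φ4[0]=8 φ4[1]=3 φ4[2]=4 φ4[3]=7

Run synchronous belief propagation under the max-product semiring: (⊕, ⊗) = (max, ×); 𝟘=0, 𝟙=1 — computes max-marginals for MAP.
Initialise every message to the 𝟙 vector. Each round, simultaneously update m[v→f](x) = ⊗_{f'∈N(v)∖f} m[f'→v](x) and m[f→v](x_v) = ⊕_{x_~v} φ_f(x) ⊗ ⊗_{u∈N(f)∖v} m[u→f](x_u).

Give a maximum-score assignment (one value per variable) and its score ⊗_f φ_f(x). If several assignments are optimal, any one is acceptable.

assignment: (cld=3, slip=1, sun=1); score = 19845

init: all messages = 𝟙 over 4 values
r1 m[φ0→cld] = [6, 8, 7, 6]
r1 m[φ0→sun] = [7, 6, 8, 6]
r1 m[φ1→slip] = [7, 9, 8, 5]
r1 m[φ1→sun] = [7, 9, 8, 9]
r1 m[φ2→cld] = [1, 7, 3, 7]
r1 m[φ3→cld] = [2, 5, 2, 9]
r1 m[φ4→cld] = [8, 3, 4, 7]
r1 m[cld→φ0] = [1, 1, 1, 1]
r1 m[cld→φ2] = [1, 1, 1, 1]
r1 m[cld→φ3] = [1, 1, 1, 1]
r1 m[cld→φ4] = [1, 1, 1, 1]
r1 m[slip→φ1] = [1, 1, 1, 1]
r1 m[sun→φ0] = [1, 1, 1, 1]
r1 m[sun→φ1] = [1, 1, 1, 1]
r2 m[φ0→cld] = [6, 8, 7, 6]
r2 m[φ0→sun] = [7, 6, 8, 6]
r2 m[φ1→slip] = [7, 9, 8, 5]
r2 m[φ1→sun] = [7, 9, 8, 9]
r2 m[φ2→cld] = [1, 7, 3, 7]
r2 m[φ3→cld] = [2, 5, 2, 9]
r2 m[φ4→cld] = [8, 3, 4, 7]
r2 m[cld→φ0] = [16, 105, 24, 441]
r2 m[cld→φ2] = [96, 120, 56, 378]
r2 m[cld→φ3] = [48, 168, 84, 294]
r2 m[cld→φ4] = [12, 280, 42, 378]
r2 m[slip→φ1] = [1, 1, 1, 1]
r2 m[sun→φ0] = [7, 9, 8, 9]
r2 m[sun→φ1] = [7, 6, 8, 6]
r3 m[φ0→cld] = [54, 64, 56, 45]
r3 m[φ0→sun] = [2646, 2205, 1323, 882]
r3 m[φ1→slip] = [42, 64, 64, 35]
r3 m[φ1→sun] = [7, 9, 8, 9]
r3 m[φ2→cld] = [1, 7, 3, 7]
r3 m[φ3→cld] = [2, 5, 2, 9]
r3 m[φ4→cld] = [8, 3, 4, 7]
r3 m[cld→φ0] = [16, 105, 24, 441]
r3 m[cld→φ2] = [96, 120, 56, 378]
r3 m[cld→φ3] = [48, 168, 84, 294]
r3 m[cld→φ4] = [12, 280, 42, 378]
r3 m[slip→φ1] = [1, 1, 1, 1]
r3 m[sun→φ0] = [7, 9, 8, 9]
r3 m[sun→φ1] = [7, 6, 8, 6]
r4 m[φ0→cld] = [54, 64, 56, 45]
r4 m[φ0→sun] = [2646, 2205, 1323, 882]
r4 m[φ1→slip] = [42, 64, 64, 35]
r4 m[φ1→sun] = [7, 9, 8, 9]
r4 m[φ2→cld] = [1, 7, 3, 7]
r4 m[φ3→cld] = [2, 5, 2, 9]
r4 m[φ4→cld] = [8, 3, 4, 7]
r4 m[cld→φ0] = [16, 105, 24, 441]
r4 m[cld→φ2] = [864, 960, 448, 2835]
r4 m[cld→φ3] = [432, 1344, 672, 2205]
r4 m[cld→φ4] = [108, 2240, 336, 2835]
r4 m[slip→φ1] = [1, 1, 1, 1]
r4 m[sun→φ0] = [7, 9, 8, 9]
r4 m[sun→φ1] = [2646, 2205, 1323, 882]
r5 m[φ0→cld] = [54, 64, 56, 45]
r5 m[φ0→sun] = [2646, 2205, 1323, 882]
r5 m[φ1→slip] = [15876, 19845, 15435, 13230]
r5 m[φ1→sun] = [7, 9, 8, 9]
r5 m[φ2→cld] = [1, 7, 3, 7]
r5 m[φ3→cld] = [2, 5, 2, 9]
r5 m[φ4→cld] = [8, 3, 4, 7]
r5 m[cld→φ0] = [16, 105, 24, 441]
r5 m[cld→φ2] = [864, 960, 448, 2835]
r5 m[cld→φ3] = [432, 1344, 672, 2205]
r5 m[cld→φ4] = [108, 2240, 336, 2835]
r5 m[slip→φ1] = [1, 1, 1, 1]
r5 m[sun→φ0] = [7, 9, 8, 9]
r5 m[sun→φ1] = [2646, 2205, 1323, 882]
r6 m[φ0→cld] = [54, 64, 56, 45]
r6 m[φ0→sun] = [2646, 2205, 1323, 882]
r6 m[φ1→slip] = [15876, 19845, 15435, 13230]
r6 m[φ1→sun] = [7, 9, 8, 9]
r6 m[φ2→cld] = [1, 7, 3, 7]
r6 m[φ3→cld] = [2, 5, 2, 9]
r6 m[φ4→cld] = [8, 3, 4, 7]
r6 m[cld→φ0] = [16, 105, 24, 441]
r6 m[cld→φ2] = [864, 960, 448, 2835]
r6 m[cld→φ3] = [432, 1344, 672, 2205]
r6 m[cld→φ4] = [108, 2240, 336, 2835]
r6 m[slip→φ1] = [1, 1, 1, 1]
r6 m[sun→φ0] = [7, 9, 8, 9]
r6 m[sun→φ1] = [2646, 2205, 1323, 882]
fixed point reached at round 6
traceback from cld: (cld=3, slip=1, sun=1), score=19845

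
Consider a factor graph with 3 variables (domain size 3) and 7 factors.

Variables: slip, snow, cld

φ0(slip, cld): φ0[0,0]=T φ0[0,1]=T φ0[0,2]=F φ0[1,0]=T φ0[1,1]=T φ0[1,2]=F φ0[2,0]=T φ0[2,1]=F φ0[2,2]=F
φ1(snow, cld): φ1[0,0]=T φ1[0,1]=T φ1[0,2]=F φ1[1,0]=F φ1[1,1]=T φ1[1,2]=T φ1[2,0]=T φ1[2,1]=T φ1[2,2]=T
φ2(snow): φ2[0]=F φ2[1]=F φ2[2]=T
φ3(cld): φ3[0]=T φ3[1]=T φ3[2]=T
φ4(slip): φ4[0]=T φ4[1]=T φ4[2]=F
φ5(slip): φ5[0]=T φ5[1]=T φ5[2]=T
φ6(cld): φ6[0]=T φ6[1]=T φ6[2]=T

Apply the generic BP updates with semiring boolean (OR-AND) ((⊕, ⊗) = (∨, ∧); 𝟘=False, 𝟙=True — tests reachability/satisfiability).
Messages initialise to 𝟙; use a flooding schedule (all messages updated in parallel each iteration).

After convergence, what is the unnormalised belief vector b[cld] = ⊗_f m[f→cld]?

init: all messages = 𝟙 over 3 values
r1 m[φ0→slip] = [T, T, T]
r1 m[φ0→cld] = [T, T, F]
r1 m[φ1→snow] = [T, T, T]
r1 m[φ1→cld] = [T, T, T]
r1 m[φ2→snow] = [F, F, T]
r1 m[φ3→cld] = [T, T, T]
r1 m[φ4→slip] = [T, T, F]
r1 m[φ5→slip] = [T, T, T]
r1 m[φ6→cld] = [T, T, T]
r1 m[slip→φ0] = [T, T, T]
r1 m[slip→φ4] = [T, T, T]
r1 m[slip→φ5] = [T, T, T]
r1 m[snow→φ1] = [T, T, T]
r1 m[snow→φ2] = [T, T, T]
r1 m[cld→φ0] = [T, T, T]
r1 m[cld→φ1] = [T, T, T]
r1 m[cld→φ3] = [T, T, T]
r1 m[cld→φ6] = [T, T, T]
r2 m[φ0→slip] = [T, T, T]
r2 m[φ0→cld] = [T, T, F]
r2 m[φ1→snow] = [T, T, T]
r2 m[φ1→cld] = [T, T, T]
r2 m[φ2→snow] = [F, F, T]
r2 m[φ3→cld] = [T, T, T]
r2 m[φ4→slip] = [T, T, F]
r2 m[φ5→slip] = [T, T, T]
r2 m[φ6→cld] = [T, T, T]
r2 m[slip→φ0] = [T, T, F]
r2 m[slip→φ4] = [T, T, T]
r2 m[slip→φ5] = [T, T, F]
r2 m[snow→φ1] = [F, F, T]
r2 m[snow→φ2] = [T, T, T]
r2 m[cld→φ0] = [T, T, T]
r2 m[cld→φ1] = [T, T, F]
r2 m[cld→φ3] = [T, T, F]
r2 m[cld→φ6] = [T, T, F]
r3 m[φ0→slip] = [T, T, T]
r3 m[φ0→cld] = [T, T, F]
r3 m[φ1→snow] = [T, T, T]
r3 m[φ1→cld] = [T, T, T]
r3 m[φ2→snow] = [F, F, T]
r3 m[φ3→cld] = [T, T, T]
r3 m[φ4→slip] = [T, T, F]
r3 m[φ5→slip] = [T, T, T]
r3 m[φ6→cld] = [T, T, T]
r3 m[slip→φ0] = [T, T, F]
r3 m[slip→φ4] = [T, T, T]
r3 m[slip→φ5] = [T, T, F]
r3 m[snow→φ1] = [F, F, T]
r3 m[snow→φ2] = [T, T, T]
r3 m[cld→φ0] = [T, T, T]
r3 m[cld→φ1] = [T, T, F]
r3 m[cld→φ3] = [T, T, F]
r3 m[cld→φ6] = [T, T, F]
fixed point reached at round 3
b[cld] = ⊗ incoming = [T, T, F]

b[cld] = [T, T, F]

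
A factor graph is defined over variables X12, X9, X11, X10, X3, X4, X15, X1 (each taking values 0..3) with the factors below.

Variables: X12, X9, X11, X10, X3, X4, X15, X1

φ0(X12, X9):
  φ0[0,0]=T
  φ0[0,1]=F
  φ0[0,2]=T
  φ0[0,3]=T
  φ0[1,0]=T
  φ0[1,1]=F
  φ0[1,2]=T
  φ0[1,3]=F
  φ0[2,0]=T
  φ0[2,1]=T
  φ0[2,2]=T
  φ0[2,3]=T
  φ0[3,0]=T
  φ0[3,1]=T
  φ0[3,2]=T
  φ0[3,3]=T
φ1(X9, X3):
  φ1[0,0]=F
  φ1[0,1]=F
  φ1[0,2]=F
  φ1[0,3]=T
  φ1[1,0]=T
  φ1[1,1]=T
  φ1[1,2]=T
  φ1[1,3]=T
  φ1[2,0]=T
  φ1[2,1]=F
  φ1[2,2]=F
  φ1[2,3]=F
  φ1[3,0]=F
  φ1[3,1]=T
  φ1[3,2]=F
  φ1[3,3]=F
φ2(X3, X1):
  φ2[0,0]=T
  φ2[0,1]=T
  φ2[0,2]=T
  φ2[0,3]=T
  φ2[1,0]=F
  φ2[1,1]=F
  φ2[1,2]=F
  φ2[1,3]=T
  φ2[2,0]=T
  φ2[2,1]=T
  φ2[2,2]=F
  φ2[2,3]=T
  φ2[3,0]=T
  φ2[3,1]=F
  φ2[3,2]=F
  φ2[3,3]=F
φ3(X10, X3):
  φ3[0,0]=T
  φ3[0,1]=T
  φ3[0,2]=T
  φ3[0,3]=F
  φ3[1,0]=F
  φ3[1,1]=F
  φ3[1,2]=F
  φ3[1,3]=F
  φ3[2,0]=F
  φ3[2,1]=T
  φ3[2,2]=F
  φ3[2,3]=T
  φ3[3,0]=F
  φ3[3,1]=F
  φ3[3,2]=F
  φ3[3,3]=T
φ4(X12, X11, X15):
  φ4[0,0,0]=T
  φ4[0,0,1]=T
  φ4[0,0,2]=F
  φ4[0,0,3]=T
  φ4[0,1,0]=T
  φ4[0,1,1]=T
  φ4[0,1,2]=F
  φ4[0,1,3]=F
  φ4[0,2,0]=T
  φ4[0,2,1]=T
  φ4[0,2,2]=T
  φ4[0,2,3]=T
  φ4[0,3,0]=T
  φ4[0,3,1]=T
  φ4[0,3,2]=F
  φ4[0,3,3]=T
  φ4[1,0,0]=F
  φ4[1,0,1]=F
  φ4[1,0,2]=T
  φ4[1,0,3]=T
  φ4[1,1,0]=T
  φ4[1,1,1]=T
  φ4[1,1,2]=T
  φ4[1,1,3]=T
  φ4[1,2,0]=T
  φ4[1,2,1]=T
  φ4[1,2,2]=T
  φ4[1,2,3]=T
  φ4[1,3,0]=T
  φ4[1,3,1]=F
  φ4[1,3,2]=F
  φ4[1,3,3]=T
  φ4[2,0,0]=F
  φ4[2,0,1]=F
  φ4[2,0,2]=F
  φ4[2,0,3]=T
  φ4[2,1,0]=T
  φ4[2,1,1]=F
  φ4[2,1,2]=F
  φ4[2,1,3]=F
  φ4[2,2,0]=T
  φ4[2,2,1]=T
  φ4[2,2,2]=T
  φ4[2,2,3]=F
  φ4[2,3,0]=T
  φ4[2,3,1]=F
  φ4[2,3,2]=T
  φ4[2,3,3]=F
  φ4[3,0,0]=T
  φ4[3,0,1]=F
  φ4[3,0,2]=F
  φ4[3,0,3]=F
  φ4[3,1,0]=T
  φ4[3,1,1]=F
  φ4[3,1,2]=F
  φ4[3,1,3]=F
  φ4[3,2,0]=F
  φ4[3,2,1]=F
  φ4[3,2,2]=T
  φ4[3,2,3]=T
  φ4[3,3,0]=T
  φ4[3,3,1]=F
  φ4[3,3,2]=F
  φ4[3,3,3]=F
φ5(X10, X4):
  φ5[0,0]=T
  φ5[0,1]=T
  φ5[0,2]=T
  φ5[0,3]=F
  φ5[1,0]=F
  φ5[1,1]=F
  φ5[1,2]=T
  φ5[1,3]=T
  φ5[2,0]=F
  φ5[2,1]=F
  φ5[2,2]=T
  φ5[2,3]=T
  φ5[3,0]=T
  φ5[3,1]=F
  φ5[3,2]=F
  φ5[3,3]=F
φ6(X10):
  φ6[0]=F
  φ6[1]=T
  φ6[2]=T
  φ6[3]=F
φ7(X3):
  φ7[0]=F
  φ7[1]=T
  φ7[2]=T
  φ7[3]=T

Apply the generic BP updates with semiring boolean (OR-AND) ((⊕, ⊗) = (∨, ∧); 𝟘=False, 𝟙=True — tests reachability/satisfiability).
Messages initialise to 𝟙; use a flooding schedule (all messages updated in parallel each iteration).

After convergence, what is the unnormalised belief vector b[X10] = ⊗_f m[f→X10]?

b[X10] = [F, F, T, F]

init: all messages = 𝟙 over 4 values
r1 m[φ0→X12] = [T, T, T, T]
r1 m[φ0→X9] = [T, T, T, T]
r1 m[φ1→X9] = [T, T, T, T]
r1 m[φ1→X3] = [T, T, T, T]
r1 m[φ2→X3] = [T, T, T, T]
r1 m[φ2→X1] = [T, T, T, T]
r1 m[φ3→X10] = [T, F, T, T]
r1 m[φ3→X3] = [T, T, T, T]
r1 m[φ4→X12] = [T, T, T, T]
r1 m[φ4→X11] = [T, T, T, T]
r1 m[φ4→X15] = [T, T, T, T]
r1 m[φ5→X10] = [T, T, T, T]
r1 m[φ5→X4] = [T, T, T, T]
r1 m[φ6→X10] = [F, T, T, F]
r1 m[φ7→X3] = [F, T, T, T]
r1 m[X12→φ0] = [T, T, T, T]
r1 m[X12→φ4] = [T, T, T, T]
r1 m[X9→φ0] = [T, T, T, T]
r1 m[X9→φ1] = [T, T, T, T]
r1 m[X11→φ4] = [T, T, T, T]
r1 m[X10→φ3] = [T, T, T, T]
r1 m[X10→φ5] = [T, T, T, T]
r1 m[X10→φ6] = [T, T, T, T]
r1 m[X3→φ1] = [T, T, T, T]
r1 m[X3→φ2] = [T, T, T, T]
r1 m[X3→φ3] = [T, T, T, T]
r1 m[X3→φ7] = [T, T, T, T]
r1 m[X4→φ5] = [T, T, T, T]
r1 m[X15→φ4] = [T, T, T, T]
r1 m[X1→φ2] = [T, T, T, T]
r2 m[φ0→X12] = [T, T, T, T]
r2 m[φ0→X9] = [T, T, T, T]
r2 m[φ1→X9] = [T, T, T, T]
r2 m[φ1→X3] = [T, T, T, T]
r2 m[φ2→X3] = [T, T, T, T]
r2 m[φ2→X1] = [T, T, T, T]
r2 m[φ3→X10] = [T, F, T, T]
r2 m[φ3→X3] = [T, T, T, T]
r2 m[φ4→X12] = [T, T, T, T]
r2 m[φ4→X11] = [T, T, T, T]
r2 m[φ4→X15] = [T, T, T, T]
r2 m[φ5→X10] = [T, T, T, T]
r2 m[φ5→X4] = [T, T, T, T]
r2 m[φ6→X10] = [F, T, T, F]
r2 m[φ7→X3] = [F, T, T, T]
r2 m[X12→φ0] = [T, T, T, T]
r2 m[X12→φ4] = [T, T, T, T]
r2 m[X9→φ0] = [T, T, T, T]
r2 m[X9→φ1] = [T, T, T, T]
r2 m[X11→φ4] = [T, T, T, T]
r2 m[X10→φ3] = [F, T, T, F]
r2 m[X10→φ5] = [F, F, T, F]
r2 m[X10→φ6] = [T, F, T, T]
r2 m[X3→φ1] = [F, T, T, T]
r2 m[X3→φ2] = [F, T, T, T]
r2 m[X3→φ3] = [F, T, T, T]
r2 m[X3→φ7] = [T, T, T, T]
r2 m[X4→φ5] = [T, T, T, T]
r2 m[X15→φ4] = [T, T, T, T]
r2 m[X1→φ2] = [T, T, T, T]
r3 m[φ0→X12] = [T, T, T, T]
r3 m[φ0→X9] = [T, T, T, T]
r3 m[φ1→X9] = [T, T, F, T]
r3 m[φ1→X3] = [T, T, T, T]
r3 m[φ2→X3] = [T, T, T, T]
r3 m[φ2→X1] = [T, T, F, T]
r3 m[φ3→X10] = [T, F, T, T]
r3 m[φ3→X3] = [F, T, F, T]
r3 m[φ4→X12] = [T, T, T, T]
r3 m[φ4→X11] = [T, T, T, T]
r3 m[φ4→X15] = [T, T, T, T]
r3 m[φ5→X10] = [T, T, T, T]
r3 m[φ5→X4] = [F, F, T, T]
r3 m[φ6→X10] = [F, T, T, F]
r3 m[φ7→X3] = [F, T, T, T]
r3 m[X12→φ0] = [T, T, T, T]
r3 m[X12→φ4] = [T, T, T, T]
r3 m[X9→φ0] = [T, T, T, T]
r3 m[X9→φ1] = [T, T, T, T]
r3 m[X11→φ4] = [T, T, T, T]
r3 m[X10→φ3] = [F, T, T, F]
r3 m[X10→φ5] = [F, F, T, F]
r3 m[X10→φ6] = [T, F, T, T]
r3 m[X3→φ1] = [F, T, T, T]
r3 m[X3→φ2] = [F, T, T, T]
r3 m[X3→φ3] = [F, T, T, T]
r3 m[X3→φ7] = [T, T, T, T]
r3 m[X4→φ5] = [T, T, T, T]
r3 m[X15→φ4] = [T, T, T, T]
r3 m[X1→φ2] = [T, T, T, T]
r4 m[φ0→X12] = [T, T, T, T]
r4 m[φ0→X9] = [T, T, T, T]
r4 m[φ1→X9] = [T, T, F, T]
r4 m[φ1→X3] = [T, T, T, T]
r4 m[φ2→X3] = [T, T, T, T]
r4 m[φ2→X1] = [T, T, F, T]
r4 m[φ3→X10] = [T, F, T, T]
r4 m[φ3→X3] = [F, T, F, T]
r4 m[φ4→X12] = [T, T, T, T]
r4 m[φ4→X11] = [T, T, T, T]
r4 m[φ4→X15] = [T, T, T, T]
r4 m[φ5→X10] = [T, T, T, T]
r4 m[φ5→X4] = [F, F, T, T]
r4 m[φ6→X10] = [F, T, T, F]
r4 m[φ7→X3] = [F, T, T, T]
r4 m[X12→φ0] = [T, T, T, T]
r4 m[X12→φ4] = [T, T, T, T]
r4 m[X9→φ0] = [T, T, F, T]
r4 m[X9→φ1] = [T, T, T, T]
r4 m[X11→φ4] = [T, T, T, T]
r4 m[X10→φ3] = [F, T, T, F]
r4 m[X10→φ5] = [F, F, T, F]
r4 m[X10→φ6] = [T, F, T, T]
r4 m[X3→φ1] = [F, T, F, T]
r4 m[X3→φ2] = [F, T, F, T]
r4 m[X3→φ3] = [F, T, T, T]
r4 m[X3→φ7] = [F, T, F, T]
r4 m[X4→φ5] = [T, T, T, T]
r4 m[X15→φ4] = [T, T, T, T]
r4 m[X1→φ2] = [T, T, T, T]
r5 m[φ0→X12] = [T, T, T, T]
r5 m[φ0→X9] = [T, T, T, T]
r5 m[φ1→X9] = [T, T, F, T]
r5 m[φ1→X3] = [T, T, T, T]
r5 m[φ2→X3] = [T, T, T, T]
r5 m[φ2→X1] = [T, F, F, T]
r5 m[φ3→X10] = [T, F, T, T]
r5 m[φ3→X3] = [F, T, F, T]
r5 m[φ4→X12] = [T, T, T, T]
r5 m[φ4→X11] = [T, T, T, T]
r5 m[φ4→X15] = [T, T, T, T]
r5 m[φ5→X10] = [T, T, T, T]
r5 m[φ5→X4] = [F, F, T, T]
r5 m[φ6→X10] = [F, T, T, F]
r5 m[φ7→X3] = [F, T, T, T]
r5 m[X12→φ0] = [T, T, T, T]
r5 m[X12→φ4] = [T, T, T, T]
r5 m[X9→φ0] = [T, T, F, T]
r5 m[X9→φ1] = [T, T, T, T]
r5 m[X11→φ4] = [T, T, T, T]
r5 m[X10→φ3] = [F, T, T, F]
r5 m[X10→φ5] = [F, F, T, F]
r5 m[X10→φ6] = [T, F, T, T]
r5 m[X3→φ1] = [F, T, F, T]
r5 m[X3→φ2] = [F, T, F, T]
r5 m[X3→φ3] = [F, T, T, T]
r5 m[X3→φ7] = [F, T, F, T]
r5 m[X4→φ5] = [T, T, T, T]
r5 m[X15→φ4] = [T, T, T, T]
r5 m[X1→φ2] = [T, T, T, T]
r6 m[φ0→X12] = [T, T, T, T]
r6 m[φ0→X9] = [T, T, T, T]
r6 m[φ1→X9] = [T, T, F, T]
r6 m[φ1→X3] = [T, T, T, T]
r6 m[φ2→X3] = [T, T, T, T]
r6 m[φ2→X1] = [T, F, F, T]
r6 m[φ3→X10] = [T, F, T, T]
r6 m[φ3→X3] = [F, T, F, T]
r6 m[φ4→X12] = [T, T, T, T]
r6 m[φ4→X11] = [T, T, T, T]
r6 m[φ4→X15] = [T, T, T, T]
r6 m[φ5→X10] = [T, T, T, T]
r6 m[φ5→X4] = [F, F, T, T]
r6 m[φ6→X10] = [F, T, T, F]
r6 m[φ7→X3] = [F, T, T, T]
r6 m[X12→φ0] = [T, T, T, T]
r6 m[X12→φ4] = [T, T, T, T]
r6 m[X9→φ0] = [T, T, F, T]
r6 m[X9→φ1] = [T, T, T, T]
r6 m[X11→φ4] = [T, T, T, T]
r6 m[X10→φ3] = [F, T, T, F]
r6 m[X10→φ5] = [F, F, T, F]
r6 m[X10→φ6] = [T, F, T, T]
r6 m[X3→φ1] = [F, T, F, T]
r6 m[X3→φ2] = [F, T, F, T]
r6 m[X3→φ3] = [F, T, T, T]
r6 m[X3→φ7] = [F, T, F, T]
r6 m[X4→φ5] = [T, T, T, T]
r6 m[X15→φ4] = [T, T, T, T]
r6 m[X1→φ2] = [T, T, T, T]
fixed point reached at round 6
b[X10] = ⊗ incoming = [F, F, T, F]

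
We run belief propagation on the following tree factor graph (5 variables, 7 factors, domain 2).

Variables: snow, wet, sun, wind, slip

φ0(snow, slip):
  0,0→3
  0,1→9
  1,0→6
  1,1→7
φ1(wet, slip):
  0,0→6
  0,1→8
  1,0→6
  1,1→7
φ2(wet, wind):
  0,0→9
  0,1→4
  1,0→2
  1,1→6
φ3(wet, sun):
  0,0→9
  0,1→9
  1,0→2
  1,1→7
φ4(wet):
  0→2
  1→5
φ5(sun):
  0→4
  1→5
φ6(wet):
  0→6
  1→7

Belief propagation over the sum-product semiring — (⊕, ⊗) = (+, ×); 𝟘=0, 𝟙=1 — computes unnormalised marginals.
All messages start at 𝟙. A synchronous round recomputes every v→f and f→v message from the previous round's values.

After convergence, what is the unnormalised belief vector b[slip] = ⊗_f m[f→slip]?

init: all messages = 𝟙 over 2 values
r1 m[φ0→snow] = [12, 13]
r1 m[φ0→slip] = [9, 16]
r1 m[φ1→wet] = [14, 13]
r1 m[φ1→slip] = [12, 15]
r1 m[φ2→wet] = [13, 8]
r1 m[φ2→wind] = [11, 10]
r1 m[φ3→wet] = [18, 9]
r1 m[φ3→sun] = [11, 16]
r1 m[φ4→wet] = [2, 5]
r1 m[φ5→sun] = [4, 5]
r1 m[φ6→wet] = [6, 7]
r1 m[snow→φ0] = [1, 1]
r1 m[wet→φ1] = [1, 1]
r1 m[wet→φ2] = [1, 1]
r1 m[wet→φ3] = [1, 1]
r1 m[wet→φ4] = [1, 1]
r1 m[wet→φ6] = [1, 1]
r1 m[sun→φ3] = [1, 1]
r1 m[sun→φ5] = [1, 1]
r1 m[wind→φ2] = [1, 1]
r1 m[slip→φ0] = [1, 1]
r1 m[slip→φ1] = [1, 1]
r2 m[φ0→snow] = [12, 13]
r2 m[φ0→slip] = [9, 16]
r2 m[φ1→wet] = [14, 13]
r2 m[φ1→slip] = [12, 15]
r2 m[φ2→wet] = [13, 8]
r2 m[φ2→wind] = [11, 10]
r2 m[φ3→wet] = [18, 9]
r2 m[φ3→sun] = [11, 16]
r2 m[φ4→wet] = [2, 5]
r2 m[φ5→sun] = [4, 5]
r2 m[φ6→wet] = [6, 7]
r2 m[snow→φ0] = [1, 1]
r2 m[wet→φ1] = [2808, 2520]
r2 m[wet→φ2] = [3024, 4095]
r2 m[wet→φ3] = [2184, 3640]
r2 m[wet→φ4] = [19656, 6552]
r2 m[wet→φ6] = [6552, 4680]
r2 m[sun→φ3] = [4, 5]
r2 m[sun→φ5] = [11, 16]
r2 m[wind→φ2] = [1, 1]
r2 m[slip→φ0] = [12, 15]
r2 m[slip→φ1] = [9, 16]
r3 m[φ0→snow] = [171, 177]
r3 m[φ0→slip] = [9, 16]
r3 m[φ1→wet] = [182, 166]
r3 m[φ1→slip] = [31968, 40104]
r3 m[φ2→wet] = [13, 8]
r3 m[φ2→wind] = [35406, 36666]
r3 m[φ3→wet] = [81, 43]
r3 m[φ3→sun] = [26936, 45136]
r3 m[φ4→wet] = [2, 5]
r3 m[φ5→sun] = [4, 5]
r3 m[φ6→wet] = [6, 7]
r3 m[snow→φ0] = [1, 1]
r3 m[wet→φ1] = [2808, 2520]
r3 m[wet→φ2] = [3024, 4095]
r3 m[wet→φ3] = [2184, 3640]
r3 m[wet→φ4] = [19656, 6552]
r3 m[wet→φ6] = [6552, 4680]
r3 m[sun→φ3] = [4, 5]
r3 m[sun→φ5] = [11, 16]
r3 m[wind→φ2] = [1, 1]
r3 m[slip→φ0] = [12, 15]
r3 m[slip→φ1] = [9, 16]
r4 m[φ0→snow] = [171, 177]
r4 m[φ0→slip] = [9, 16]
r4 m[φ1→wet] = [182, 166]
r4 m[φ1→slip] = [31968, 40104]
r4 m[φ2→wet] = [13, 8]
r4 m[φ2→wind] = [35406, 36666]
r4 m[φ3→wet] = [81, 43]
r4 m[φ3→sun] = [26936, 45136]
r4 m[φ4→wet] = [2, 5]
r4 m[φ5→sun] = [4, 5]
r4 m[φ6→wet] = [6, 7]
r4 m[snow→φ0] = [1, 1]
r4 m[wet→φ1] = [12636, 12040]
r4 m[wet→φ2] = [176904, 249830]
r4 m[wet→φ3] = [28392, 46480]
r4 m[wet→φ4] = [1149876, 399728]
r4 m[wet→φ6] = [383292, 285520]
r4 m[sun→φ3] = [4, 5]
r4 m[sun→φ5] = [26936, 45136]
r4 m[wind→φ2] = [1, 1]
r4 m[slip→φ0] = [31968, 40104]
r4 m[slip→φ1] = [9, 16]
r5 m[φ0→snow] = [456840, 472536]
r5 m[φ0→slip] = [9, 16]
r5 m[φ1→wet] = [182, 166]
r5 m[φ1→slip] = [148056, 185368]
r5 m[φ2→wet] = [13, 8]
r5 m[φ2→wind] = [2091796, 2206596]
r5 m[φ3→wet] = [81, 43]
r5 m[φ3→sun] = [348488, 580888]
r5 m[φ4→wet] = [2, 5]
r5 m[φ5→sun] = [4, 5]
r5 m[φ6→wet] = [6, 7]
r5 m[snow→φ0] = [1, 1]
r5 m[wet→φ1] = [12636, 12040]
r5 m[wet→φ2] = [176904, 249830]
r5 m[wet→φ3] = [28392, 46480]
r5 m[wet→φ4] = [1149876, 399728]
r5 m[wet→φ6] = [383292, 285520]
r5 m[sun→φ3] = [4, 5]
r5 m[sun→φ5] = [26936, 45136]
r5 m[wind→φ2] = [1, 1]
r5 m[slip→φ0] = [31968, 40104]
r5 m[slip→φ1] = [9, 16]
r6 m[φ0→snow] = [456840, 472536]
r6 m[φ0→slip] = [9, 16]
r6 m[φ1→wet] = [182, 166]
r6 m[φ1→slip] = [148056, 185368]
r6 m[φ2→wet] = [13, 8]
r6 m[φ2→wind] = [2091796, 2206596]
r6 m[φ3→wet] = [81, 43]
r6 m[φ3→sun] = [348488, 580888]
r6 m[φ4→wet] = [2, 5]
r6 m[φ5→sun] = [4, 5]
r6 m[φ6→wet] = [6, 7]
r6 m[snow→φ0] = [1, 1]
r6 m[wet→φ1] = [12636, 12040]
r6 m[wet→φ2] = [176904, 249830]
r6 m[wet→φ3] = [28392, 46480]
r6 m[wet→φ4] = [1149876, 399728]
r6 m[wet→φ6] = [383292, 285520]
r6 m[sun→φ3] = [4, 5]
r6 m[sun→φ5] = [348488, 580888]
r6 m[wind→φ2] = [1, 1]
r6 m[slip→φ0] = [148056, 185368]
r6 m[slip→φ1] = [9, 16]
r7 m[φ0→snow] = [2112480, 2185912]
r7 m[φ0→slip] = [9, 16]
r7 m[φ1→wet] = [182, 166]
r7 m[φ1→slip] = [148056, 185368]
r7 m[φ2→wet] = [13, 8]
r7 m[φ2→wind] = [2091796, 2206596]
r7 m[φ3→wet] = [81, 43]
r7 m[φ3→sun] = [348488, 580888]
r7 m[φ4→wet] = [2, 5]
r7 m[φ5→sun] = [4, 5]
r7 m[φ6→wet] = [6, 7]
r7 m[snow→φ0] = [1, 1]
r7 m[wet→φ1] = [12636, 12040]
r7 m[wet→φ2] = [176904, 249830]
r7 m[wet→φ3] = [28392, 46480]
r7 m[wet→φ4] = [1149876, 399728]
r7 m[wet→φ6] = [383292, 285520]
r7 m[sun→φ3] = [4, 5]
r7 m[sun→φ5] = [348488, 580888]
r7 m[wind→φ2] = [1, 1]
r7 m[slip→φ0] = [148056, 185368]
r7 m[slip→φ1] = [9, 16]
r8 m[φ0→snow] = [2112480, 2185912]
r8 m[φ0→slip] = [9, 16]
r8 m[φ1→wet] = [182, 166]
r8 m[φ1→slip] = [148056, 185368]
r8 m[φ2→wet] = [13, 8]
r8 m[φ2→wind] = [2091796, 2206596]
r8 m[φ3→wet] = [81, 43]
r8 m[φ3→sun] = [348488, 580888]
r8 m[φ4→wet] = [2, 5]
r8 m[φ5→sun] = [4, 5]
r8 m[φ6→wet] = [6, 7]
r8 m[snow→φ0] = [1, 1]
r8 m[wet→φ1] = [12636, 12040]
r8 m[wet→φ2] = [176904, 249830]
r8 m[wet→φ3] = [28392, 46480]
r8 m[wet→φ4] = [1149876, 399728]
r8 m[wet→φ6] = [383292, 285520]
r8 m[sun→φ3] = [4, 5]
r8 m[sun→φ5] = [348488, 580888]
r8 m[wind→φ2] = [1, 1]
r8 m[slip→φ0] = [148056, 185368]
r8 m[slip→φ1] = [9, 16]
fixed point reached at round 8
b[slip] = ⊗ incoming = [1332504, 2965888]

b[slip] = [1332504, 2965888]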